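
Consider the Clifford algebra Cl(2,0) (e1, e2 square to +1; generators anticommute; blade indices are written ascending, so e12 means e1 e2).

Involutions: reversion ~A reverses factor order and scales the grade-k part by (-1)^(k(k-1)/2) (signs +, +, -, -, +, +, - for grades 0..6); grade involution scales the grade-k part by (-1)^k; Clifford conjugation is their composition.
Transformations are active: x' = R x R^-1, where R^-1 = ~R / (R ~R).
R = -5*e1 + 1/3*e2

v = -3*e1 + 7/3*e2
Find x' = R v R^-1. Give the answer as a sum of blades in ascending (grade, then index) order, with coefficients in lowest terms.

~R = -5*e1 + 1/3*e2, and R ~R = 226/9, so R^-1 = ~R / (226/9).
R v = 142/9 - 32/3*e12
Answer: -371/113*e1 - 649/339*e2


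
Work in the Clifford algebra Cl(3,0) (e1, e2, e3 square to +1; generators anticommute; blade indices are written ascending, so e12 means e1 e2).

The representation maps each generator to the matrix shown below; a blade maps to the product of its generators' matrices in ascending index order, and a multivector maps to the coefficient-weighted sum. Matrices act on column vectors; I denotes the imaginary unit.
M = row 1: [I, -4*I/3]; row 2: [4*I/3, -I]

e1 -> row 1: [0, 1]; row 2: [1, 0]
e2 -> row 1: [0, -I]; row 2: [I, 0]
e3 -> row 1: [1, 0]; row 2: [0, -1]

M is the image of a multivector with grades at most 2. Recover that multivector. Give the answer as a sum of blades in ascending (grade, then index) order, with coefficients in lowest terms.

Method: 1, rho(e1), rho(e2), rho(e3) form a trace-orthogonal basis of the 2x2 complex matrices (tr(X Y) = 2 if X = Y, else 0), so M = m0*1 + m1*rho(e1) + m2*rho(e2) + m3*rho(e3) with m0 = tr(M)/2 = 0, m1 = tr(M rho(e1))/2 = 0, m2 = tr(M rho(e2))/2 = 4/3, m3 = tr(M rho(e3))/2 = I.
Multiplying table entries, the bivector images are rho(e12) = I*rho(e3), rho(e13) = -I*rho(e2), rho(e23) = I*rho(e1); with real blade coefficients the real parts of m0..m3 are the coefficients of 1, e1, e2, e3 and the imaginary parts give the bivectors (e23: Im m1, e13: -Im m2, e12: Im m3).
Answer: 4/3*e2 + e12


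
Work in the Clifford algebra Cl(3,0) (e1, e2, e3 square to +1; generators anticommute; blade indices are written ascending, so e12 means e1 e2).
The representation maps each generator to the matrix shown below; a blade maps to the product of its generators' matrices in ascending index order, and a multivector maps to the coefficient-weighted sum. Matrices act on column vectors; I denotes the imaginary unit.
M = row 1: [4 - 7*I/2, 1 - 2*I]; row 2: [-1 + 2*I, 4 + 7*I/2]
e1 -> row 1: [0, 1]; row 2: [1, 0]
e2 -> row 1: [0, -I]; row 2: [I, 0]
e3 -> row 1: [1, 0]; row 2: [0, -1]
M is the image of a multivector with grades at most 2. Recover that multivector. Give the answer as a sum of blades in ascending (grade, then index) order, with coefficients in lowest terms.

Method: 1, rho(e1), rho(e2), rho(e3) form a trace-orthogonal basis of the 2x2 complex matrices (tr(X Y) = 2 if X = Y, else 0), so M = m0*1 + m1*rho(e1) + m2*rho(e2) + m3*rho(e3) with m0 = tr(M)/2 = 4, m1 = tr(M rho(e1))/2 = 0, m2 = tr(M rho(e2))/2 = 2 + I, m3 = tr(M rho(e3))/2 = -7*I/2.
Multiplying table entries, the bivector images are rho(e12) = I*rho(e3), rho(e13) = -I*rho(e2), rho(e23) = I*rho(e1); with real blade coefficients the real parts of m0..m3 are the coefficients of 1, e1, e2, e3 and the imaginary parts give the bivectors (e23: Im m1, e13: -Im m2, e12: Im m3).
Answer: 4 + 2*e2 - 7/2*e12 - e13


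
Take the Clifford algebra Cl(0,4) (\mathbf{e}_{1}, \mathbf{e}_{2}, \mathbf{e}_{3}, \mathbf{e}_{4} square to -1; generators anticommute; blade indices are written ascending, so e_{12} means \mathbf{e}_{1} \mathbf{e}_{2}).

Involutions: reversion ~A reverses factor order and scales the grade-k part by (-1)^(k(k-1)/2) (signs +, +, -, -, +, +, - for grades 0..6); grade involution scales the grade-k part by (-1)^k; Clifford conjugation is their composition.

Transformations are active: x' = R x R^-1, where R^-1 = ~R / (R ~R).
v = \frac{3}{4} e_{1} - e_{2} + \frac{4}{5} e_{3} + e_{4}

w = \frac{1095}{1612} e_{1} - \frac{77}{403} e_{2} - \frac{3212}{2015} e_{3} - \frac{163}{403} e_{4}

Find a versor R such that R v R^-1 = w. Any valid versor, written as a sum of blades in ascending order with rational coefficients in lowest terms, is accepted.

Reasoning: v^2 = w^2 = -\frac{1281}{400} since conjugation preserves the quadratic form; R = v + w = \frac{576}{403} e_{1} - \frac{480}{403} e_{2} - \frac{320}{403} e_{3} + \frac{240}{403} e_{4} is then valid when invertible, keeping its own part and reversing (v - w)/2.
Answer: \frac{576}{403} e_{1} - \frac{480}{403} e_{2} - \frac{320}{403} e_{3} + \frac{240}{403} e_{4}


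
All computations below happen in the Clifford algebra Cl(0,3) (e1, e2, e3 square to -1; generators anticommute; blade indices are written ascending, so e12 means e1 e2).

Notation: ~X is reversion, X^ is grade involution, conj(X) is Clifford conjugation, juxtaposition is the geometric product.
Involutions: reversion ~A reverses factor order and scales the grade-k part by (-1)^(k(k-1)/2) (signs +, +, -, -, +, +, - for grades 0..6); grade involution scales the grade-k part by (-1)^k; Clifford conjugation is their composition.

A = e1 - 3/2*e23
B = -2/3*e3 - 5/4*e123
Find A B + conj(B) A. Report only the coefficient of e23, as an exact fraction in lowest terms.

first term: -15/8*e1 - e2 - 2/3*e13 + 5/4*e23
second term: -15/8*e1 - e2 - 2/3*e13 + 5/4*e23
Answer: 5/2


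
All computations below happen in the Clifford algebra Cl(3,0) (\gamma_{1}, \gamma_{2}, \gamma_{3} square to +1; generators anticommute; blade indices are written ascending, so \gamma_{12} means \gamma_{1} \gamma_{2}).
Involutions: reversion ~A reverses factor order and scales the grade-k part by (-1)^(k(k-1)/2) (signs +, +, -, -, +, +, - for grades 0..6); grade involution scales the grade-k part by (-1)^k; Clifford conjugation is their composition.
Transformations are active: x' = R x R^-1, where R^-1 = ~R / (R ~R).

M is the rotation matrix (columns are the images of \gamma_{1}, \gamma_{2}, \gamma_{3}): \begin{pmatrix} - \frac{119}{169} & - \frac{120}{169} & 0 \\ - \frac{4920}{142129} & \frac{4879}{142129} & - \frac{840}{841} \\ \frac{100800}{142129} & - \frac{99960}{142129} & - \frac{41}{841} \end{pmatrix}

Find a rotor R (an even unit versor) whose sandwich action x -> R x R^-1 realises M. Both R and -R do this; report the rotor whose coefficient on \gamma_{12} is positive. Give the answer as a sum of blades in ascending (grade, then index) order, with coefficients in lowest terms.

Method: write R = a + b12*\gamma_{12} + b13*\gamma_{13} + b23*\gamma_{23} with a^2 + b12^2 + b13^2 + b23^2 = 1 (so R^-1 = ~R). Expanding the columns R e_j ~R gives tr M = 4a^2 - 1 and, from the antisymmetric part, M21 - M12 = -4a*b12, M13 - M31 = 4a*b13, M32 - M23 = -4a*b23.
Here tr M = -\frac{102129}{142129}, so a^2 = (1 + tr M)/4 = \frac{10000}{142129} and a = ±\frac{100}{377}. Taking a = \frac{100}{377}: M21 - M12 = \frac{96000}{142129}, M13 - M31 = -\frac{100800}{142129}, M32 - M23 = \frac{42000}{142129}, giving b12 = -\frac{240}{377}, b13 = -\frac{252}{377}, b23 = -\frac{105}{377}, i.e. R = \frac{100}{377} - \frac{240}{377} \gamma_{12} - \frac{252}{377} \gamma_{13} - \frac{105}{377} \gamma_{23}.
Its \gamma_{12} coefficient is negative, so report the other preimage -R.
Answer: -\frac{100}{377} + \frac{240}{377} \gamma_{12} + \frac{252}{377} \gamma_{13} + \frac{105}{377} \gamma_{23}. Note: both R and -R realise this M (trace -\frac{102129}{142129}); the covering map identifies them, and the \gamma_{12}-coefficient sign is the tie-breaker.


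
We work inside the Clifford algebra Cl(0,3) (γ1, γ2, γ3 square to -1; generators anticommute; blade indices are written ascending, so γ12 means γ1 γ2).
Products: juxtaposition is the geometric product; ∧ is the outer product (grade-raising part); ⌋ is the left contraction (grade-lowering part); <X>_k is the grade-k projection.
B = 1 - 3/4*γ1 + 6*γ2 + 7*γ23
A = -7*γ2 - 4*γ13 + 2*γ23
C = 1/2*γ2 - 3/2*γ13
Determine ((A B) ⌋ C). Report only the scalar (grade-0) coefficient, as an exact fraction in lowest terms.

step 1: 28 - 7*γ2 + 64*γ3 - 133/4*γ12 - 4*γ13 + 2*γ23 + 45/2*γ123
step 2: -5/2 - 96*γ1 + 14*γ2 - 42*γ13
Answer: -5/2


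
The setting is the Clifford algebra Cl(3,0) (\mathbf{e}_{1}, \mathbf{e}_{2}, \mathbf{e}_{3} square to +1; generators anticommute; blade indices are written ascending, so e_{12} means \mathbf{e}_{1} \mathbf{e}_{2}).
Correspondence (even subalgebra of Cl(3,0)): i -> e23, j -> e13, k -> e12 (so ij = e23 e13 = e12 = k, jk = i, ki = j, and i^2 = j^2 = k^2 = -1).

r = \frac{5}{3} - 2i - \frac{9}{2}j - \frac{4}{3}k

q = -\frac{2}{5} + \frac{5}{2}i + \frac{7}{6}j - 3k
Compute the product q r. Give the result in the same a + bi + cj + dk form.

In blades: q = -\frac{2}{5} - 3 e_{12} + \frac{7}{6} e_{13} + \frac{5}{2} e_{23}, r = \frac{5}{3} - \frac{4}{3} e_{12} - \frac{9}{2} e_{13} - 2 e_{23}.
Distribute q over r term by term (generator squares from the signature, products reordered to ascending indices): (-\frac{2}{5})*r = -\frac{2}{3} + \frac{8}{15} e_{12} + \frac{9}{5} e_{13} + \frac{4}{5} e_{23}; (-3 e_{12})*r = -4 - 5 e_{12} + 6 e_{13} - \frac{27}{2} e_{23}; (\frac{7}{6} e_{13})*r = \frac{21}{4} + \frac{7}{3} e_{12} + \frac{35}{18} e_{13} - \frac{14}{9} e_{23}; (\frac{5}{2} e_{23})*r = 5 - \frac{45}{4} e_{12} + \frac{10}{3} e_{13} + \frac{25}{6} e_{23}.
Sum: \frac{67}{12} - \frac{803}{60} e_{12} + \frac{1177}{90} e_{13} - \frac{454}{45} e_{23}; translating back through the correspondence:
Answer: \frac{67}{12} - \frac{454}{45}i + \frac{1177}{90}j - \frac{803}{60}k


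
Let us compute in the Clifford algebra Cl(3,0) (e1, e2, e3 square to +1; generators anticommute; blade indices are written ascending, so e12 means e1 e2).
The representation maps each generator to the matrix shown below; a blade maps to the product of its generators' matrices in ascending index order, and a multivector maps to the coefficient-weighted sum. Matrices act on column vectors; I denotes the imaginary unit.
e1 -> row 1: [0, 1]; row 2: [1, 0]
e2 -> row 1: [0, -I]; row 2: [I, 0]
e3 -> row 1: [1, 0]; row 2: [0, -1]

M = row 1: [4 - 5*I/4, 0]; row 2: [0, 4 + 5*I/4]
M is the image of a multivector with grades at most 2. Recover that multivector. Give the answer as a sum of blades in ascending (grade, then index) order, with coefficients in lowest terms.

Method: 1, rho(e1), rho(e2), rho(e3) form a trace-orthogonal basis of the 2x2 complex matrices (tr(X Y) = 2 if X = Y, else 0), so M = m0*1 + m1*rho(e1) + m2*rho(e2) + m3*rho(e3) with m0 = tr(M)/2 = 4, m1 = tr(M rho(e1))/2 = 0, m2 = tr(M rho(e2))/2 = 0, m3 = tr(M rho(e3))/2 = -5*I/4.
Multiplying table entries, the bivector images are rho(e12) = I*rho(e3), rho(e13) = -I*rho(e2), rho(e23) = I*rho(e1); with real blade coefficients the real parts of m0..m3 are the coefficients of 1, e1, e2, e3 and the imaginary parts give the bivectors (e23: Im m1, e13: -Im m2, e12: Im m3).
Answer: 4 - 5/4*e12


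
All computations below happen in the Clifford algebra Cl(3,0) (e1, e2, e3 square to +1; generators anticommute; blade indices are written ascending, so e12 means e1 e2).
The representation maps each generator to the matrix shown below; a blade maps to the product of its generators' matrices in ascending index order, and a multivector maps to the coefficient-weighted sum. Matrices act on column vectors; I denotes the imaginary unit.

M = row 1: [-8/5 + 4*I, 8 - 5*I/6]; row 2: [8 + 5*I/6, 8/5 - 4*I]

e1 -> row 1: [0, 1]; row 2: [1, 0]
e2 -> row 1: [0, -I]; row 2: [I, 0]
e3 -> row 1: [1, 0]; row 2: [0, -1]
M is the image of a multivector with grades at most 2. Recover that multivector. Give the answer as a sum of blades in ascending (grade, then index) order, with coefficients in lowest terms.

Method: 1, rho(e1), rho(e2), rho(e3) form a trace-orthogonal basis of the 2x2 complex matrices (tr(X Y) = 2 if X = Y, else 0), so M = m0*1 + m1*rho(e1) + m2*rho(e2) + m3*rho(e3) with m0 = tr(M)/2 = 0, m1 = tr(M rho(e1))/2 = 8, m2 = tr(M rho(e2))/2 = 5/6, m3 = tr(M rho(e3))/2 = -8/5 + 4*I.
Multiplying table entries, the bivector images are rho(e12) = I*rho(e3), rho(e13) = -I*rho(e2), rho(e23) = I*rho(e1); with real blade coefficients the real parts of m0..m3 are the coefficients of 1, e1, e2, e3 and the imaginary parts give the bivectors (e23: Im m1, e13: -Im m2, e12: Im m3).
Answer: 8*e1 + 5/6*e2 - 8/5*e3 + 4*e12


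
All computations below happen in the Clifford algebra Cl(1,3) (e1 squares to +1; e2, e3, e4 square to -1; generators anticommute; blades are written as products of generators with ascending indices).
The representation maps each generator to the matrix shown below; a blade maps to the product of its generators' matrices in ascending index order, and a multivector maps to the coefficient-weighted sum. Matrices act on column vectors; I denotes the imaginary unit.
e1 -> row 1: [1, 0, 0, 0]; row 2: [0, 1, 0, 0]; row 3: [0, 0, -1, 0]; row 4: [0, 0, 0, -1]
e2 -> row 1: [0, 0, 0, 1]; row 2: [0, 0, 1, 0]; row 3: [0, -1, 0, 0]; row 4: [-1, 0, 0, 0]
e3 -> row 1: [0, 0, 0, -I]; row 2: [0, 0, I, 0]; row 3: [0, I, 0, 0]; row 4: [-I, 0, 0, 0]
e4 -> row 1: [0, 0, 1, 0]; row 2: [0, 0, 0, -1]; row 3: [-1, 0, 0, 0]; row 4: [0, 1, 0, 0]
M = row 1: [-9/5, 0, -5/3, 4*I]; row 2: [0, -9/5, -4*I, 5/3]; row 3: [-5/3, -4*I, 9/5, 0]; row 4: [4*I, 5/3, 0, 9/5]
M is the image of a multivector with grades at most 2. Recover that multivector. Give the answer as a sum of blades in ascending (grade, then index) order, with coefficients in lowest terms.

Method: the blade images are trace-orthogonal — tr(rho(e_A) rho(e_B)^-1) = 4 if A = B and 0 otherwise — and rho(e_A)^-1 = (e_A)^2 * rho(e_A) with (e_A)^2 = +1 or -1, so the coefficient of e_A in the preimage is (e_A)^2 * tr(M rho(e_A))/4.
Nonzero projections over blades of grade <= 2: e1: (e1)^2 = +1, tr(M rho(e1)) = -36/5, coefficient -9/5; e3: (e3)^2 = -1, tr(M rho(e3)) = 16, coefficient -4; e1 e4: (e1 e4)^2 = +1, tr(M rho(e1 e4)) = -20/3, coefficient -5/3. Every other blade of grade <= 2 projects to 0.
Answer: -9/5*e1 - 4*e3 - 5/3*e1 e4


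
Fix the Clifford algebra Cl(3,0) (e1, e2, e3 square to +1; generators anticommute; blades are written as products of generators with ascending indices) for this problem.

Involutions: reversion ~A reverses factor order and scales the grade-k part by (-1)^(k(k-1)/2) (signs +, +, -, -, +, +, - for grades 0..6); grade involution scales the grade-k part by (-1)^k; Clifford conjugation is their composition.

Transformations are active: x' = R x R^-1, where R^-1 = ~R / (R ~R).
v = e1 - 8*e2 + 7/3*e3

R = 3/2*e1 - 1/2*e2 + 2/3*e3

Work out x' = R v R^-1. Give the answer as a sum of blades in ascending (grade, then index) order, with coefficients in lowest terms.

~R = 3/2*e1 - 1/2*e2 + 2/3*e3, and R ~R = 53/18, so R^-1 = ~R / (53/18).
R v = 127/18 - 23/2*e1 e2 + 17/6*e1 e3 + 25/6*e2 e3
Answer: 328/53*e1 + 297/53*e2 + 137/159*e3


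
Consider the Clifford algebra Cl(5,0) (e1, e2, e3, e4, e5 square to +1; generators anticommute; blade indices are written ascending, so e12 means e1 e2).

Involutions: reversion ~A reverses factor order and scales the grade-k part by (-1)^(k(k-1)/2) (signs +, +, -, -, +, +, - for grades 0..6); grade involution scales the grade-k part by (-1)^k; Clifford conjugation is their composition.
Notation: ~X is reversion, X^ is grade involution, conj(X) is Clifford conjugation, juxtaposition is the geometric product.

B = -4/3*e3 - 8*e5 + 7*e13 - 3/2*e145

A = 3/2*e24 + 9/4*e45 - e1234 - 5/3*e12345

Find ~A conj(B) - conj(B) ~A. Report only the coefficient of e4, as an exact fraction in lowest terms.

first term: -27/8*e1 - 18*e4 - 5/2*e23 + 7*e24 + 4/3*e124 + 9/4*e125 + 2*e234 - 3/2*e235 - 1/3*e245 - 3*e345 - 143/6*e1234 - 20/9*e1245 + 63/4*e1345 - 8*e12345
second term: -27/8*e1 + 18*e4 - 5/2*e23 + 7*e24 - 4/3*e124 - 9/4*e125 + 2*e234 - 3/2*e235 - 1/3*e245 - 3*e345 - 143/6*e1234 - 20/9*e1245 + 63/4*e1345 - 8*e12345
Answer: -36


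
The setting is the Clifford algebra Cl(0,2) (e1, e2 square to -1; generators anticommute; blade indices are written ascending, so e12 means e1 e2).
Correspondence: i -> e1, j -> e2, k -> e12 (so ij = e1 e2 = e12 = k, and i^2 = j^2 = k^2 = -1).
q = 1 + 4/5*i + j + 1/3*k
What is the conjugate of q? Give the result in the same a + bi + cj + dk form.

In blades: q = 1 + 4/5*e1 + e2 + 1/3*e12.
Conjugation here is Clifford conjugation: the scalar is fixed and the grade-1 and grade-2 blades all flip sign, giving 1 - 4/5*e1 - e2 - 1/3*e12; translating back:
Answer: 1 - 4/5*i - j - 1/3*k


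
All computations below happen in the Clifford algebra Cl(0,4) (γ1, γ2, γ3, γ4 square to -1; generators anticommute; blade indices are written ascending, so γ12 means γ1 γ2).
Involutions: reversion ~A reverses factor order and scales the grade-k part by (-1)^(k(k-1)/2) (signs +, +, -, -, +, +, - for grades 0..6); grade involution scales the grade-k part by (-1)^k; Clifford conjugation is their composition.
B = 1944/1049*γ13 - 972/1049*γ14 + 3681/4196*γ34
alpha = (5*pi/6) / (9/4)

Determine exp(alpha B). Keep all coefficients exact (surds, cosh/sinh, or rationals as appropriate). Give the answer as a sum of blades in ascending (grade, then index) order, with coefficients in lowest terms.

B^2 term by term: the squares give (1944/1049)^2*(γ13)^2 + (-972/1049)^2*(γ14)^2 + (3681/4196)^2*(γ34)^2 = 3779136/1100401*(-1) + 944784/1100401*(-1) + 13549761/17606416*(-1) = -81/16 (each basis 2-blade squares to minus the product of its generators' squares); cross terms between blades sharing an index anticommute and cancel. So B^2 = -81/16.
B^2 = -81/16 — since the square is negative, the closed form is circular: l = 9/4, alpha*l = 5*pi/6, so exp(alpha B) = cos(5*pi/6) + (sin(5*pi/6)/(9/4))*B = -sqrt(3)/2 + (2/9)*B.
Answer: -sqrt(3)/2 + 432/1049*γ13 - 216/1049*γ14 + 409/2098*γ34


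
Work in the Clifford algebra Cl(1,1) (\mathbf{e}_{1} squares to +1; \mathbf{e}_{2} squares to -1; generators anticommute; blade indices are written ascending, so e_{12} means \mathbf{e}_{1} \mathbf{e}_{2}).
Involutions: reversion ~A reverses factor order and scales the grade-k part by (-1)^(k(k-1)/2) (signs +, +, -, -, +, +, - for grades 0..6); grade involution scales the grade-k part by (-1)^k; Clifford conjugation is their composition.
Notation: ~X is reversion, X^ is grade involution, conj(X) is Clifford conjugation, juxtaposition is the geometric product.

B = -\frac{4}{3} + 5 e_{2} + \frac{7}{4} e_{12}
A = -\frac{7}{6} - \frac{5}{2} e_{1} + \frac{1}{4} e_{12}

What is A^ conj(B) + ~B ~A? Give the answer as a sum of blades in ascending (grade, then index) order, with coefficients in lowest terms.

first term: \frac{161}{144} - \frac{25}{12} e_{1} + \frac{35}{24} e_{2} - \frac{259}{24} e_{12}
second term: \frac{287}{144} + \frac{25}{12} e_{1} - \frac{245}{24} e_{2} + \frac{119}{8} e_{12}
Answer: \frac{28}{9} - \frac{35}{4} e_{2} + \frac{49}{12} e_{12}


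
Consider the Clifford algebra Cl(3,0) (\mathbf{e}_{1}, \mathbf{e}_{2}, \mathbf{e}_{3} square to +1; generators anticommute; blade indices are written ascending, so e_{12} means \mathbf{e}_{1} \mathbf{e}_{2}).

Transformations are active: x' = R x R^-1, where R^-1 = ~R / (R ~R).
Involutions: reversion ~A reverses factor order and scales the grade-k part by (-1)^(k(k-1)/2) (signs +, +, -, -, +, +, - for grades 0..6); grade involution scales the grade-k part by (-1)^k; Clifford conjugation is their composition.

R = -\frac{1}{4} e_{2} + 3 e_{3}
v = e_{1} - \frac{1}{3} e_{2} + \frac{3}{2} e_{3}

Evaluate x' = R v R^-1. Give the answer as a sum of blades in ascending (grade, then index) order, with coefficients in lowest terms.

~R = -\frac{1}{4} e_{2} + 3 e_{3}, and R ~R = \frac{145}{16}, so R^-1 = ~R / (\frac{145}{16}).
R v = \frac{55}{12} + \frac{1}{4} e_{12} - 3 e_{13} + \frac{5}{8} e_{23}
Answer: -e_{1} + \frac{7}{87} e_{2} + \frac{89}{58} e_{3}


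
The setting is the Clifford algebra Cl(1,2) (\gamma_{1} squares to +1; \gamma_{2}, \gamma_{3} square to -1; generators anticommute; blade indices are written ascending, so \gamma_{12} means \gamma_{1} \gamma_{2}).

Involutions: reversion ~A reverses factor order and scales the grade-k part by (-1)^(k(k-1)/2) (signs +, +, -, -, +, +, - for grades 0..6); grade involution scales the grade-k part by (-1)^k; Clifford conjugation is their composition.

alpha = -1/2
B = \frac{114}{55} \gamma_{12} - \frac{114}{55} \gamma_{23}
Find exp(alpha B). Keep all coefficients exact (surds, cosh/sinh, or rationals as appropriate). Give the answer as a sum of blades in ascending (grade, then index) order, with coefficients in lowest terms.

B^2 term by term: the squares give (\frac{114}{55})^2*(\gamma_{12})^2 + (-\frac{114}{55})^2*(\gamma_{23})^2 = \frac{12996}{3025}*(+1) + \frac{12996}{3025}*(-1) = 0 (each basis 2-blade squares to minus the product of its generators' squares); cross terms between blades sharing an index anticommute and cancel. So B^2 = 0.
B^2 = 0, so the series closes: exp(alpha B) = 1 + alpha B (parabolic case).
Answer: 1 - \frac{57}{55} \gamma_{12} + \frac{57}{55} \gamma_{23}


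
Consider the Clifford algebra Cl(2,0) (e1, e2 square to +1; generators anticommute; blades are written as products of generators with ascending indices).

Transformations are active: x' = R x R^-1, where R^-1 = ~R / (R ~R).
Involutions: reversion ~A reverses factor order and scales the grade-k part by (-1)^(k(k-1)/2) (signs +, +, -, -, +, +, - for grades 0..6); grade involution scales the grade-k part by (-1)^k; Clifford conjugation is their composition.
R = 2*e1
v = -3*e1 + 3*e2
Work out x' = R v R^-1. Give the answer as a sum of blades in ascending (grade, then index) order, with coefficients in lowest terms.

~R = 2*e1, and R ~R = 4, so R^-1 = ~R / (4).
R v = -6 + 6*e1 e2
Answer: -3*e1 - 3*e2


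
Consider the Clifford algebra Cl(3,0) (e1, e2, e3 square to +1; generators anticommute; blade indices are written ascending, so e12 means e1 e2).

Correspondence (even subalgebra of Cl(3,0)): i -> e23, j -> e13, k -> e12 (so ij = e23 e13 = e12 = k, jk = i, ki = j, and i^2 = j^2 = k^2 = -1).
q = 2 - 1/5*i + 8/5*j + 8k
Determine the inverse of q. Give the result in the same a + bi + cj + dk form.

In blades: q = 2 + 8*e12 + 8/5*e13 - 1/5*e23.
With qbar = 2 - 8*e12 - 8/5*e13 + 1/5*e23 (scalar fixed, mapped units negated), q qbar = 353/5 (the sum of squared coefficients), so q^-1 = qbar / (353/5) = 10/353 - 40/353*e12 - 8/353*e13 + 1/353*e23; translating back:
Answer: 10/353 + 1/353*i - 8/353*j - 40/353*k


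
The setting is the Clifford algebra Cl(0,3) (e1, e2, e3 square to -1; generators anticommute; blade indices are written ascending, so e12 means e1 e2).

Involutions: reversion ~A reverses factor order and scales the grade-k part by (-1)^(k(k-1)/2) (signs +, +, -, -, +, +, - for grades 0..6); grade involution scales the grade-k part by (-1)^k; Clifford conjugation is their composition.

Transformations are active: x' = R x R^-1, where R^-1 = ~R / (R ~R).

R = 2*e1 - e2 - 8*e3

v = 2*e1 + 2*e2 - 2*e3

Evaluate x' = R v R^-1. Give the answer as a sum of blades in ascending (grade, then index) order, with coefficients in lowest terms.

~R = 2*e1 - e2 - 8*e3, and R ~R = -69, so R^-1 = ~R / (-69).
R v = -18 + 6*e12 + 12*e13 + 18*e23
Answer: -22/23*e1 - 58/23*e2 - 50/23*e3


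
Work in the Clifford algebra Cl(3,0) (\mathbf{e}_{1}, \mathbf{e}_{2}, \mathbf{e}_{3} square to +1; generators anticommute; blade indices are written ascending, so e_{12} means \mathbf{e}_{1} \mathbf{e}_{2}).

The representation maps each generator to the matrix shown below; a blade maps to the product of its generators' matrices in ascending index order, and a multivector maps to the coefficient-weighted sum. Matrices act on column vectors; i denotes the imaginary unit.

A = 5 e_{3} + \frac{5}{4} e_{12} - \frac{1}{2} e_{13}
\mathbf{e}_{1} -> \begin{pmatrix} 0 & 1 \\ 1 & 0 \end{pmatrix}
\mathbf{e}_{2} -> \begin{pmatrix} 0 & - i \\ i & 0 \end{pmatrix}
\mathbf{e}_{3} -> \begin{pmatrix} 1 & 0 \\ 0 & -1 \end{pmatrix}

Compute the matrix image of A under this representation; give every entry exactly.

Bivector images (products of the table entries): rho(e_{12}) = rho(\mathbf{e}_{1})rho(\mathbf{e}_{2}) = \begin{pmatrix} i & 0 \\ 0 & - i \end{pmatrix}; rho(e_{13}) = rho(\mathbf{e}_{1})rho(\mathbf{e}_{3}) = \begin{pmatrix} 0 & -1 \\ 1 & 0 \end{pmatrix}.
M = (5)*rho(e_{3}) + (\frac{5}{4})*rho(e_{12}) + (-\frac{1}{2})*rho(e_{13}), summed entrywise:
Answer: \begin{pmatrix} 5 + \frac{5 i}{4} & \frac{1}{2} \\ - \frac{1}{2} & -5 - \frac{5 i}{4} \end{pmatrix}


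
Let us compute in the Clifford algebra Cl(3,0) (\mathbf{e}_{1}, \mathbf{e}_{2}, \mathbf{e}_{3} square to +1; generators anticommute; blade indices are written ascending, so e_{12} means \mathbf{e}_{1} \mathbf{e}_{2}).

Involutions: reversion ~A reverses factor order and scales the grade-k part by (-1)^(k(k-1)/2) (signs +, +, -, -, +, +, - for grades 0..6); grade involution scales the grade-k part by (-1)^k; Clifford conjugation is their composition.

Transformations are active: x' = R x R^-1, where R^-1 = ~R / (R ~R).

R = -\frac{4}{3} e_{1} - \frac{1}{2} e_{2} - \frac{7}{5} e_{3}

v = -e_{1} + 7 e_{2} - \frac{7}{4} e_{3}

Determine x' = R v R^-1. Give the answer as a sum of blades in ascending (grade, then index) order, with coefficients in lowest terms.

~R = -\frac{4}{3} e_{1} - \frac{1}{2} e_{2} - \frac{7}{5} e_{3}, and R ~R = \frac{3589}{900}, so R^-1 = ~R / (\frac{3589}{900}).
R v = \frac{17}{60} - \frac{59}{6} e_{12} + \frac{14}{15} e_{13} + \frac{427}{40} e_{23}
Answer: \frac{2909}{3589} e_{1} - \frac{25378}{3589} e_{2} + \frac{22267}{14356} e_{3}


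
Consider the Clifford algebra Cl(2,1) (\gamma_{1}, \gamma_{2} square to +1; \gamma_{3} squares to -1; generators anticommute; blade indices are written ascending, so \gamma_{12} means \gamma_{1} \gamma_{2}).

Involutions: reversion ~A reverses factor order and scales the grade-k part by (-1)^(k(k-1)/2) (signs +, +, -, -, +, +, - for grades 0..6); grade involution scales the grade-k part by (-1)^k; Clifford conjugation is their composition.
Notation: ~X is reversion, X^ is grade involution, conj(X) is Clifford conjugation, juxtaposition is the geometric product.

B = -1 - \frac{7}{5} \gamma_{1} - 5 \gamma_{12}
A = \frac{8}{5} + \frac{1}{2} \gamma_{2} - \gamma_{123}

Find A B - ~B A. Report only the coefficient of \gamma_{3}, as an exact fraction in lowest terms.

first term: -\frac{8}{5} + \frac{13}{50} \gamma_{1} - \frac{1}{2} \gamma_{2} - 5 \gamma_{3} - \frac{73}{10} \gamma_{12} + \frac{7}{5} \gamma_{23} + \gamma_{123}
second term: -\frac{8}{5} + \frac{13}{50} \gamma_{1} - \frac{1}{2} \gamma_{2} + 5 \gamma_{3} + \frac{73}{10} \gamma_{12} + \frac{7}{5} \gamma_{23} + \gamma_{123}
Answer: -10


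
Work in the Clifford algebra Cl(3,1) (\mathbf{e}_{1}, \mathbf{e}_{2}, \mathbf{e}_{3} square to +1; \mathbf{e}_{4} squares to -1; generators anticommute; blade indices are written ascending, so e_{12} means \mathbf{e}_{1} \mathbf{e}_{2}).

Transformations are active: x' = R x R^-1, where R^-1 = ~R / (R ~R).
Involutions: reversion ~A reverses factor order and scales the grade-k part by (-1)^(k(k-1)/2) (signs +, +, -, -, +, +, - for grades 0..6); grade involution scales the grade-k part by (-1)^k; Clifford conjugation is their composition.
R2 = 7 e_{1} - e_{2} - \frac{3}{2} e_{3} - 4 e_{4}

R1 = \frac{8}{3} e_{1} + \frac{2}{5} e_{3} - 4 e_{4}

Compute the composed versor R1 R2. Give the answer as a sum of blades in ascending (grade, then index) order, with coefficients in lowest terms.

Distribute over the terms of R1 (each basis-blade product reordered to ascending indices, repeated generators contracted through their squares):
(\frac{8}{3} e_{1}) R2 = \frac{56}{3} - \frac{8}{3} e_{12} - 4 e_{13} - \frac{32}{3} e_{14}
(\frac{2}{5} e_{3}) R2 = -\frac{3}{5} - \frac{14}{5} e_{13} + \frac{2}{5} e_{23} - \frac{8}{5} e_{34}
(-4 e_{4}) R2 = -16 + 28 e_{14} - 4 e_{24} - 6 e_{34}
Summing the partial products and collecting blades:
Answer: \frac{31}{15} - \frac{8}{3} e_{12} - \frac{34}{5} e_{13} + \frac{52}{3} e_{14} + \frac{2}{5} e_{23} - 4 e_{24} - \frac{38}{5} e_{34}


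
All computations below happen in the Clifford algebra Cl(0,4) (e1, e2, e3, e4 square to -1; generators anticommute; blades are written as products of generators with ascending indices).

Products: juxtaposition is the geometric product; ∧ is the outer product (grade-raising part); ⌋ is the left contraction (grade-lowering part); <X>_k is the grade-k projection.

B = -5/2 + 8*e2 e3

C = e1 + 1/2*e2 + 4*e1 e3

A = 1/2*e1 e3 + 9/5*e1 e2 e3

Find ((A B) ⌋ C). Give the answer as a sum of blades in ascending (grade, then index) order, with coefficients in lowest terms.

step 1: -72/5*e1 + 4*e1 e2 - 5/4*e1 e3 - 9/2*e1 e2 e3
step 2: 97/5 + 288/5*e3
Answer: 97/5 + 288/5*e3


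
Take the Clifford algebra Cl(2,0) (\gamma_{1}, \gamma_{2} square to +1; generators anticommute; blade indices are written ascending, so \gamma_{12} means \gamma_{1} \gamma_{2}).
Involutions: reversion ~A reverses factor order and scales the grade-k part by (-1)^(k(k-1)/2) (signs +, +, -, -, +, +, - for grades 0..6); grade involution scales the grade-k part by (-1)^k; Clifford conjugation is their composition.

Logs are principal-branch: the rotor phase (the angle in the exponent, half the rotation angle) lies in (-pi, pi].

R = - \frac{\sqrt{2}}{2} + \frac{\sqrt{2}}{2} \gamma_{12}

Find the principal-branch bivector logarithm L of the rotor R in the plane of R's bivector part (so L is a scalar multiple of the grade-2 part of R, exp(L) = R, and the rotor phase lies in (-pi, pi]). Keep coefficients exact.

The scalar part of R is - \frac{\sqrt{2}}{2}, and that scalar determines the rotor phase on the principal branch; recovering the unit plane as bivector-part over sine of the phase gives L = phase * plane.
Concretely: cos(phase) = - \frac{\sqrt{2}}{2} gives phase = ±\frac{3 \pi}{4}, and since phase/sin(phase) is even the sign is immaterial: L = (phase/sin(phase)) * <R>_2 = (\frac{3 \sqrt{2} \pi}{4}) * <R>_2.
Answer: \frac{3 \pi}{4} \gamma_{12}


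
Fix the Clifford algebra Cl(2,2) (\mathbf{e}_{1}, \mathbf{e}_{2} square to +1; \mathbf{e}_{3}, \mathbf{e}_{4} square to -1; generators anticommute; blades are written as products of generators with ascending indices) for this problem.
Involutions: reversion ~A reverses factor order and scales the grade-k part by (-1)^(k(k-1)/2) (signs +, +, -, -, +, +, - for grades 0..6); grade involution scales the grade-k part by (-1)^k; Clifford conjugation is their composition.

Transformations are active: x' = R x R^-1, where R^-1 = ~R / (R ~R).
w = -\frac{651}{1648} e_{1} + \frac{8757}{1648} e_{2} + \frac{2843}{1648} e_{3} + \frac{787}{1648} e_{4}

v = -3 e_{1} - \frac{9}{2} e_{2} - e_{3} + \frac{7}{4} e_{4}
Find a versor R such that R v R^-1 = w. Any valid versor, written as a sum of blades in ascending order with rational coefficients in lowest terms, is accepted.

A norm check does it: q(v) = q(w) = \frac{403}{16}, hence R = v + w = -\frac{5595}{1648} e_{1} + \frac{1341}{1648} e_{2} + \frac{1195}{1648} e_{3} + \frac{3671}{1648} e_{4} realises the map — parallel part kept, (v - w)/2 negated, v carried to w.
Answer: -\frac{5595}{1648} e_{1} + \frac{1341}{1648} e_{2} + \frac{1195}{1648} e_{3} + \frac{3671}{1648} e_{4}


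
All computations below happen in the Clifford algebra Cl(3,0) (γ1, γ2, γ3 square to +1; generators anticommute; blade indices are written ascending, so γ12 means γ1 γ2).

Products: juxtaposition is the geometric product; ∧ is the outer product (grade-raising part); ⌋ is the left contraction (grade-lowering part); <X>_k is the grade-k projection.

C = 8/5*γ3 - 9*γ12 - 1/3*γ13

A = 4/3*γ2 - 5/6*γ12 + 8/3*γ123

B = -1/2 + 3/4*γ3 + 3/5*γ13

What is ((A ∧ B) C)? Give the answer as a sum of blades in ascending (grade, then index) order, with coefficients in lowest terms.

step 1: -2/3*γ2 + 5/12*γ12 + γ23 - 331/120*γ123
step 2: 15/4 - 6*γ1 + 907/360*γ2 - 993/40*γ3 - 356/75*γ12 + 9*γ13 - 167/180*γ23 + 4/9*γ123
Answer: 15/4 - 6*γ1 + 907/360*γ2 - 993/40*γ3 - 356/75*γ12 + 9*γ13 - 167/180*γ23 + 4/9*γ123


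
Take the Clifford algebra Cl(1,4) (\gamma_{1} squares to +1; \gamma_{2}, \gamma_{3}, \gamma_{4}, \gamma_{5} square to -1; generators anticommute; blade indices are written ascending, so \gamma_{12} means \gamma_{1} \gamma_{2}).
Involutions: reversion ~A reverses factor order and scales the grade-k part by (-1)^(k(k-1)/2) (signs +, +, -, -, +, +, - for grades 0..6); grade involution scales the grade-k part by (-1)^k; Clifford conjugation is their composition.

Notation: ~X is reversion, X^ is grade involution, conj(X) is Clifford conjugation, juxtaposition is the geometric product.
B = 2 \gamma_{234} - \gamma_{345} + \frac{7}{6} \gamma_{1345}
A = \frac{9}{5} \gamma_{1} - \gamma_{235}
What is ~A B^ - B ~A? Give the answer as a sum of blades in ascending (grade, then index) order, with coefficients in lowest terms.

first term: \gamma_{24} - 2 \gamma_{45} - \frac{7}{6} \gamma_{124} + \frac{21}{10} \gamma_{345} - \frac{18}{5} \gamma_{1234} + \frac{9}{5} \gamma_{1345}
second term: \gamma_{24} - 2 \gamma_{45} - \frac{7}{6} \gamma_{124} - \frac{21}{10} \gamma_{345} - \frac{18}{5} \gamma_{1234} + \frac{9}{5} \gamma_{1345}
Answer: \frac{21}{5} \gamma_{345}


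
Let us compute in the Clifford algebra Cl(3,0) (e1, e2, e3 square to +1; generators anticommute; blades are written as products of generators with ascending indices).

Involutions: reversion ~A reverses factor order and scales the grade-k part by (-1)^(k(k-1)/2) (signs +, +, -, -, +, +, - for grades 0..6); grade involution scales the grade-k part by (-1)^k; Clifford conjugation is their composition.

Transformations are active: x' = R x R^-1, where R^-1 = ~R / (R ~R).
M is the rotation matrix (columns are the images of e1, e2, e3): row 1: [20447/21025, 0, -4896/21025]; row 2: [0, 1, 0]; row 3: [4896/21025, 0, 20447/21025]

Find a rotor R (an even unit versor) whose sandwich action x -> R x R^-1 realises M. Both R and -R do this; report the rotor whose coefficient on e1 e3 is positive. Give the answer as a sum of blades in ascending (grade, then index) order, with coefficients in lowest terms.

Method: write R = a + b12*e1 e2 + b13*e1 e3 + b23*e2 e3 with a^2 + b12^2 + b13^2 + b23^2 = 1 (so R^-1 = ~R). Expanding the columns R e_j ~R gives tr M = 4a^2 - 1 and, from the antisymmetric part, M21 - M12 = -4a*b12, M13 - M31 = 4a*b13, M32 - M23 = -4a*b23.
Here tr M = 61919/21025, so a^2 = (1 + tr M)/4 = 20736/21025 and a = ±144/145. Taking a = 144/145: M21 - M12 = 0, M13 - M31 = -9792/21025, M32 - M23 = 0, giving b12 = 0, b13 = -17/145, b23 = 0, i.e. R = 144/145 - 17/145*e1 e3.
Its e1 e3 coefficient is negative, so report the other preimage -R.
Answer: -144/145 + 17/145*e1 e3. Key observation: the double cover Spin(3) -> SO(3) sends R and -R to the same matrix (trace 61919/21025 here), so the stated sign of the e1 e3 coefficient is what selects one sheet.


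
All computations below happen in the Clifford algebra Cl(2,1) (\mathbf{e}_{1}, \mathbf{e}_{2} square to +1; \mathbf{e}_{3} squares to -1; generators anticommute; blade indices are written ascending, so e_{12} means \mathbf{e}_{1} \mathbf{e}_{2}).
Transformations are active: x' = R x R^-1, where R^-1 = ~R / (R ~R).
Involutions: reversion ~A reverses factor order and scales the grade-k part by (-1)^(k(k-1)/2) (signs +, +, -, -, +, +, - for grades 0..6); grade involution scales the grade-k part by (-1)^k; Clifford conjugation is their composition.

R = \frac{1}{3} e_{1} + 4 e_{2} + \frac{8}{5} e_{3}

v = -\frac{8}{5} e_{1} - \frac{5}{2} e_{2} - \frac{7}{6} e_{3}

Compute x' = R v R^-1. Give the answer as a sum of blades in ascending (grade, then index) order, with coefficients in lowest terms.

~R = \frac{1}{3} e_{1} + 4 e_{2} + \frac{8}{5} e_{3}, and R ~R = \frac{3049}{225}, so R^-1 = ~R / (\frac{3049}{225}).
R v = -\frac{26}{3} + \frac{167}{30} e_{12} + \frac{977}{450} e_{13} - \frac{2}{3} e_{23}
Answer: \frac{17892}{15245} e_{1} - \frac{15955}{6098} e_{2} - \frac{16097}{18294} e_{3}


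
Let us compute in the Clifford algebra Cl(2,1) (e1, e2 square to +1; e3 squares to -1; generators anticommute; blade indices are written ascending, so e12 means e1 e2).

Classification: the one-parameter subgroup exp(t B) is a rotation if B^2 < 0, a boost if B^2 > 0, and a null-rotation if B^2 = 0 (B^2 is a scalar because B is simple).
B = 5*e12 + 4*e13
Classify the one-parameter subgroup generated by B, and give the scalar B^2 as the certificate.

B^2 term by term: the squares give (5)^2*(e12)^2 + (4)^2*(e13)^2 = 25*(-1) + 16*(+1) = -9 (each basis 2-blade squares to minus the product of its generators' squares); cross terms between blades sharing an index anticommute and cancel. So B^2 = -9.
Answer: rotation, certificate B^2 = -9. No conjugation can change B^2 = -9; the sign gives the class.


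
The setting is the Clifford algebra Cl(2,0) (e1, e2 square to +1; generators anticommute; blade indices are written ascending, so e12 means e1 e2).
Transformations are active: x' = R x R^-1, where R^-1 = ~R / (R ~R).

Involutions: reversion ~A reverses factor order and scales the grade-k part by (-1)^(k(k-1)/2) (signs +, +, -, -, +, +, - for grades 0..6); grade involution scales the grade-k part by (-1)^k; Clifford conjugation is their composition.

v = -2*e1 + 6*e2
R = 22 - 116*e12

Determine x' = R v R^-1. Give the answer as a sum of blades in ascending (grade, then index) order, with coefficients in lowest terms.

~R = 22 + 116*e12, and R ~R = 13940, so R^-1 = ~R / (13940).
R v = -740*e1 - 100*e2
Answer: -234/697*e1 - 4402/697*e2


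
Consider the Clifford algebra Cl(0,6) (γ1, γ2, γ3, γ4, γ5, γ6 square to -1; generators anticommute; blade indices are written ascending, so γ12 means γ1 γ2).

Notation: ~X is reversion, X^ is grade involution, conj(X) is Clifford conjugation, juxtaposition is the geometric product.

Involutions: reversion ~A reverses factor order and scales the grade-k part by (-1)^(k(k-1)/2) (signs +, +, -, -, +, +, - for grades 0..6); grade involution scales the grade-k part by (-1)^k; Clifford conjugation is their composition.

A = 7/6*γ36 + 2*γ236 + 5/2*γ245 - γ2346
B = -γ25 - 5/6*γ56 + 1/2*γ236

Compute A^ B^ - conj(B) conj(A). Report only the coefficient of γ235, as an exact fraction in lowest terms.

first term: 1 + 7/12*γ2 + 3*γ4 - 35/36*γ35 + 5/3*γ235 - 25/12*γ246 + 2*γ356 + 5/6*γ2345 + 7/6*γ2356 - 9/4*γ3456
second term: 1 + 7/12*γ2 + 3*γ4 + 35/36*γ35 - 5/3*γ235 + 25/12*γ246 - 2*γ356 + 5/6*γ2345 + 7/6*γ2356 - 9/4*γ3456
Answer: 10/3


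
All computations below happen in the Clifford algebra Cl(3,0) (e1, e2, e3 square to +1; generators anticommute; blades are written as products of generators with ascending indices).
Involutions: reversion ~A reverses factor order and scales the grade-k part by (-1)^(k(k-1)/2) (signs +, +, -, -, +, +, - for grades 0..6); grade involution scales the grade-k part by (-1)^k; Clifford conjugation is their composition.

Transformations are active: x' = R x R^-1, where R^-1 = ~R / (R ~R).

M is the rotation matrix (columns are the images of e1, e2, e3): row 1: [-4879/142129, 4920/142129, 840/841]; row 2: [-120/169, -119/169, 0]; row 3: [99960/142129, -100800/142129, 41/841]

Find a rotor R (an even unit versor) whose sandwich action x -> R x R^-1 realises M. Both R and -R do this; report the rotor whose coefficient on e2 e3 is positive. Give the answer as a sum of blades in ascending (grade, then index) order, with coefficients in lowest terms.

Method: write R = a + b12*e1 e2 + b13*e1 e3 + b23*e2 e3 with a^2 + b12^2 + b13^2 + b23^2 = 1 (so R^-1 = ~R). Expanding the columns R e_j ~R gives tr M = 4a^2 - 1 and, from the antisymmetric part, M21 - M12 = -4a*b12, M13 - M31 = 4a*b13, M32 - M23 = -4a*b23.
Here tr M = -98029/142129, so a^2 = (1 + tr M)/4 = 11025/142129 and a = ±105/377. Taking a = 105/377: M21 - M12 = -105840/142129, M13 - M31 = 42000/142129, M32 - M23 = -100800/142129, giving b12 = 252/377, b13 = 100/377, b23 = 240/377, i.e. R = 105/377 + 252/377*e1 e2 + 100/377*e1 e3 + 240/377*e2 e3.
Its e2 e3 coefficient is already positive.
Answer: 105/377 + 252/377*e1 e2 + 100/377*e1 e3 + 240/377*e2 e3. Why the constraint matters: R and -R act identically through the sandwich — M has trace -98029/142129 either way — so only the sign condition on e2 e3 picks one of the two preimages.
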